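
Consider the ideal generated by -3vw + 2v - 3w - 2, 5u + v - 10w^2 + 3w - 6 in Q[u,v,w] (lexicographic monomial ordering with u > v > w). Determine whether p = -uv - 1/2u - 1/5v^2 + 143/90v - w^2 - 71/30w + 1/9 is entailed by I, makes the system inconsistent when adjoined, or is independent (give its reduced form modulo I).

First compute the reduced Gröbner basis of I by Buchberger's algorithm.
f_1 = -3vw + 2v - 3w - 2, LT = vw.
f_2 = 5u + v - 10w^2 + 3w - 6, LT = u.

The S-polynomials (S(f_1,f_2)) all reduce to 0 modulo the current basis, so we have a Gröbner basis.
Inter-reduce: drop elements whose leading term is divisible by another's, tail-reduce, and make monic.
Reduced Gröbner basis: {u + 1/5v - 2w^2 + 3/5w - 6/5, vw - 2/3v + w + 2/3}.
Label its elements g_1 = u + 1/5v - 2w^2 + 3/5w - 6/5, g_2 = vw - 2/3v + w + 2/3.

Reduce p = -uv - 1/2u - 1/5v^2 + 143/90v - w^2 - 71/30w + 1/9 modulo G:
  leading term uv: subtract (-v)·g_1 from -uv - 1/2u - 1/5v^2 + 143/90v - w^2 - 71/30w + 1/9 → -1/2u - 2vw^2 + 3/5vw + 7/18v - w^2 - 71/30w + 1/9
  leading term u: subtract (-1/2)·g_1 from -1/2u - 2vw^2 + 3/5vw + 7/18v - w^2 - 71/30w + 1/9 → -2vw^2 + 3/5vw + 22/45v - 2w^2 - 31/15w - 22/45
  leading term vw^2: subtract (-2w)·g_2 from -2vw^2 + 3/5vw + 22/45v - 2w^2 - 31/15w - 22/45 → -11/15vw + 22/45v - 11/15w - 22/45
  leading term vw: subtract (-11/15)·g_2 from -11/15vw + 22/45v - 11/15w - 22/45 → 0
  normal form = 0.
Since the normal form is 0, p ∈ I.

-uv - 1/2u - 1/5v^2 + 143/90v - w^2 - 71/30w + 1/9 lies in I (it reduces to 0).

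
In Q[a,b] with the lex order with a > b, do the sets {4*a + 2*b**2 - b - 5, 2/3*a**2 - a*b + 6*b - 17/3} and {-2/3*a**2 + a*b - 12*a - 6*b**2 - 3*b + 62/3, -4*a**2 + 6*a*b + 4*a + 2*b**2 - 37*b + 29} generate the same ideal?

Yes, the ideals are equal.

Since reduced Gröbner bases are canonical representatives of ideals under a given ordering, it suffices to compute and compare them.
Buchberger on the first generating set:
f_1 = 4*a + 2*b**2 - b - 5, LT = a.
f_2 = 2/3*a**2 - a*b + 6*b - 17/3, LT = a**2.

S(f_1,f_2): lcm = a**2. S = 1/2*a*b**2 + 5/4*a*b - 5/4*a - 9*b + 17/2.
  leading term a*b**2: subtract (1/8*b**2)·f_1 from 1/2*a*b**2 + 5/4*a*b - 5/4*a - 9*b + 17/2 → 5/4*a*b - 5/4*a - 1/4*b**4 + 1/8*b**3 + 5/8*b**2 - 9*b + 17/2
  leading term a*b: subtract (5/16*b)·f_1 from 5/4*a*b - 5/4*a - 1/4*b**4 + 1/8*b**3 + 5/8*b**2 - 9*b + 17/2 → -5/4*a - 1/4*b**4 - 1/2*b**3 + 15/16*b**2 - 119/16*b + 17/2
  leading term a: subtract (-5/16)·f_1 from -5/4*a - 1/4*b**4 - 1/2*b**3 + 15/16*b**2 - 119/16*b + 17/2 → -1/4*b**4 - 1/2*b**3 + 25/16*b**2 - 31/4*b + 111/16
  leading term b**4: no divisor's leading term divides it; move -1/4*b**4 to the remainder.
  leading term b**3: no divisor's leading term divides it; move -1/2*b**3 to the remainder.
  leading term b**2: no divisor's leading term divides it; move 25/16*b**2 to the remainder.
  leading term b: no divisor's leading term divides it; move -31/4*b to the remainder.
  leading term 1: no divisor's leading term divides it; move 111/16 to the remainder.
  remainder -1/4*b**4 - 1/2*b**3 + 25/16*b**2 - 31/4*b + 111/16 ≠ 0; add g_3 = -1/4*b**4 - 1/2*b**3 + 25/16*b**2 - 31/4*b + 111/16 to the basis.

The other S-polynomials (S(f_1,g_3), S(f_2,g_3)) all reduce to 0 modulo the current basis, so we have a Gröbner basis.
Inter-reduce: drop elements whose leading term is divisible by another's, tail-reduce, and make monic.
Reduced Gröbner basis: {a + 1/2*b**2 - 1/4*b - 5/4, b**4 + 2*b**3 - 25/4*b**2 + 31*b - 111/4}.

Buchberger on the second generating set:
h_1 = -2/3*a**2 + a*b - 12*a - 6*b**2 - 3*b + 62/3, LT = a**2.
h_2 = -4*a**2 + 6*a*b + 4*a + 2*b**2 - 37*b + 29, LT = a**2.

S(h_1,h_2): lcm = a**2. S = 19*a + 19/2*b**2 - 19/4*b - 95/4.
  leading term a: no divisor's leading term divides it; move 19*a to the remainder.
  leading term b**2: no divisor's leading term divides it; move 19/2*b**2 to the remainder.
  leading term b: no divisor's leading term divides it; move -19/4*b to the remainder.
  leading term 1: no divisor's leading term divides it; move -95/4 to the remainder.
  remainder 19*a + 19/2*b**2 - 19/4*b - 95/4 ≠ 0; add k_3 = 19*a + 19/2*b**2 - 19/4*b - 95/4 to the basis.

S(h_1,k_3): lcm = a**2. S = -1/2*a*b**2 - 5/4*a*b + 77/4*a + 9*b**2 + 9/2*b - 31.
  leading term a*b**2: subtract (-1/38*b**2)·k_3 from -1/2*a*b**2 - 5/4*a*b + 77/4*a + 9*b**2 + 9/2*b - 31 → -5/4*a*b + 77/4*a + 1/4*b**4 - 1/8*b**3 + 67/8*b**2 + 9/2*b - 31
  leading term a*b: subtract (-5/76*b)·k_3 from -5/4*a*b + 77/4*a + 1/4*b**4 - 1/8*b**3 + 67/8*b**2 + 9/2*b - 31 → 77/4*a + 1/4*b**4 + 1/2*b**3 + 129/16*b**2 + 47/16*b - 31
  leading term a: subtract (77/76)·k_3 from 77/4*a + 1/4*b**4 + 1/2*b**3 + 129/16*b**2 + 47/16*b - 31 → 1/4*b**4 + 1/2*b**3 - 25/16*b**2 + 31/4*b - 111/16
  leading term b**4: no divisor's leading term divides it; move 1/4*b**4 to the remainder.
  leading term b**3: no divisor's leading term divides it; move 1/2*b**3 to the remainder.
  leading term b**2: no divisor's leading term divides it; move -25/16*b**2 to the remainder.
  leading term b: no divisor's leading term divides it; move 31/4*b to the remainder.
  leading term 1: no divisor's leading term divides it; move -111/16 to the remainder.
  remainder 1/4*b**4 + 1/2*b**3 - 25/16*b**2 + 31/4*b - 111/16 ≠ 0; add k_4 = 1/4*b**4 + 1/2*b**3 - 25/16*b**2 + 31/4*b - 111/16 to the basis.

The other S-polynomials (S(h_2,k_3), S(h_1,k_4), S(h_2,k_4), S(k_3,k_4)) all reduce to 0 modulo the current basis, so we have a Gröbner basis.
Inter-reduce: drop elements whose leading term is divisible by another's, tail-reduce, and make monic.
Reduced Gröbner basis: {a + 1/2*b**2 - 1/4*b - 5/4, b**4 + 2*b**3 - 25/4*b**2 + 31*b - 111/4}.

Same reduced basis, so the two generating sets span the same ideal.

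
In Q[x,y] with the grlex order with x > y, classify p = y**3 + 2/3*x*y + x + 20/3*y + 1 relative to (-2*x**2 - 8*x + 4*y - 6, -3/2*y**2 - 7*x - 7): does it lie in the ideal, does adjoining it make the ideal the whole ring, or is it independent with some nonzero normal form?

First compute the reduced Gröbner basis of I by Buchberger's algorithm.
f_1 = -2*x**2 - 8*x + 4*y - 6, LT = x**2.
f_2 = -3/2*y**2 - 7*x - 7, LT = y**2.

The S-polynomials (S(f_1,f_2)) all reduce to 0 modulo the current basis, so we have a Gröbner basis.
Inter-reduce: drop elements whose leading term is divisible by another's, tail-reduce, and make monic.
Reduced Gröbner basis: {x**2 + 4*x - 2*y + 3, y**2 + 14/3*x + 14/3}.
Label its elements g_1 = x**2 + 4*x - 2*y + 3, g_2 = y**2 + 14/3*x + 14/3.

Reduce p = y**3 + 2/3*x*y + x + 20/3*y + 1 modulo G:
  leading term y**3: subtract (y)·g_2 from y**3 + 2/3*x*y + x + 20/3*y + 1 → -4*x*y + x + 2*y + 1
  leading term x*y: no divisor's leading term divides it; move -4*x*y to the remainder.
  leading term x: no divisor's leading term divides it; move x to the remainder.
  leading term y: no divisor's leading term divides it; move 2*y to the remainder.
  leading term 1: no divisor's leading term divides it; move 1 to the remainder.
  normal form = -4*x*y + x + 2*y + 1.
The normal form is nonzero, so p ∉ I. Since p minus its normal form lies in I, I + (p) = I + (r) where r = -4*x*y + x + 2*y + 1; decide whether this ideal is the whole ring.
Run Buchberger on G together with r (pairs among the g_i already reduce to 0 since G is a Gröbner basis):
g_1 = x**2 + 4*x - 2*y + 3, LT = x**2.
g_2 = y**2 + 14/3*x + 14/3, LT = y**2.
r = -4*x*y + x + 2*y + 1, LT = x*y.

S(g_1,r): lcm = x**2*y. S = 1/4*x**2 + 9/2*x*y - 2*y**2 + 1/4*x + 3*y.
  reduce S modulo (g_1, g_2, r):
  remainder 233/24*x + 23/4*y + 233/24 ≠ 0; add m_4 = 233/24*x + 23/4*y + 233/24 to the basis.

S(g_2,r): lcm = x*y**2. S = 14/3*x**2 + 1/4*x*y + 1/2*y**2 + 14/3*x + 1/4*y.
  reduce S modulo (g_1, g_2, r, m_4):
  remainder 54089/2796*y ≠ 0; add m_5 = 54089/2796*y to the basis.

The other S-polynomials (S(g_1,g_2), S(g_1,m_4), S(g_2,m_4), S(r,m_4), S(g_1,m_5), S(g_2,m_5), S(r,m_5), S(m_4,m_5)) all reduce to 0 modulo the current basis, so we have a Gröbner basis.
Inter-reduce: drop elements whose leading term is divisible by another's, tail-reduce, and make monic.
Reduced Gröbner basis: {x + 1, y}.
The reduced Gröbner basis of I + (p) is {x + 1, y} ≠ {1}, a proper ideal, so the enlarged system stays consistent: p is independent of I, with normal form -4*x*y + x + 2*y + 1.

y**3 + 2/3*x*y + x + 20/3*y + 1 is independent of I; its normal form modulo I is -4*x*y + x + 2*y + 1.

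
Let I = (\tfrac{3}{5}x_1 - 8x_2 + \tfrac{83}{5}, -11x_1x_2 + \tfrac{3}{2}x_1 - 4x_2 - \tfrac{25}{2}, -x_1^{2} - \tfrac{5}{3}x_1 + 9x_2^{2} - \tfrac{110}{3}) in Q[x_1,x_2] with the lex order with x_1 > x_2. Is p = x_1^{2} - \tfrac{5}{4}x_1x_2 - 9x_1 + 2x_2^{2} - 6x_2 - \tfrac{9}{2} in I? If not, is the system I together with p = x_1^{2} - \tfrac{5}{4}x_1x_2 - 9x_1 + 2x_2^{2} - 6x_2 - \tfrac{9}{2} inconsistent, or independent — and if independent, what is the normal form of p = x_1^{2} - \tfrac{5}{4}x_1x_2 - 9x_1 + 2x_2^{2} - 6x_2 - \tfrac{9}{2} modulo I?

First compute the reduced Gröbner basis of I by Buchberger's algorithm.
f_1 = \tfrac{3}{5}x_1 - 8x_2 + \tfrac{83}{5}, LT = x_1.
f_2 = -11x_1x_2 + \tfrac{3}{2}x_1 - 4x_2 - \tfrac{25}{2}, LT = x_1x_2.
f_3 = -x_1^{2} - \tfrac{5}{3}x_1 + 9x_2^{2} - \tfrac{110}{3}, LT = x_1^{2}.

S(f_1,f_2): lcm = x_1x_2. S = \tfrac{3}{22}x_1 - \tfrac{40}{3}x_2^{2} + \tfrac{901}{33}x_2 - \tfrac{25}{22}.
  leading term x_1: subtract (\tfrac{5}{22})·f_1 from \tfrac{3}{22}x_1 - \tfrac{40}{3}x_2^{2} + \tfrac{901}{33}x_2 - \tfrac{25}{22} → -\tfrac{40}{3}x_2^{2} + \tfrac{961}{33}x_2 - \tfrac{54}{11}
  leading term x_2^{2}: no divisor's leading term divides it; move -\tfrac{40}{3}x_2^{2} to the remainder.
  leading term x_2: no divisor's leading term divides it; move \tfrac{961}{33}x_2 to the remainder.
  leading term 1: no divisor's leading term divides it; move -\tfrac{54}{11} to the remainder.
  remainder -\tfrac{40}{3}x_2^{2} + \tfrac{961}{33}x_2 - \tfrac{54}{11} ≠ 0; add h_4 = -\tfrac{40}{3}x_2^{2} + \tfrac{961}{33}x_2 - \tfrac{54}{11} to the basis.

S(f_1,f_3): lcm = x_1^{2}. S = -\tfrac{40}{3}x_1x_2 + 26x_1 + 9x_2^{2} - \tfrac{110}{3}.
  leading term x_1x_2: subtract (-\tfrac{200}{9}x_2)·f_1 from -\tfrac{40}{3}x_1x_2 + 26x_1 + 9x_2^{2} - \tfrac{110}{3} → 26x_1 - \tfrac{1519}{9}x_2^{2} + \tfrac{3320}{9}x_2 - \tfrac{110}{3}
  leading term x_1: subtract (\tfrac{130}{3})·f_1 from 26x_1 - \tfrac{1519}{9}x_2^{2} + \tfrac{3320}{9}x_2 - \tfrac{110}{3} → -\tfrac{1519}{9}x_2^{2} + \tfrac{6440}{9}x_2 - 756
  leading term x_2^{2}: subtract (\tfrac{1519}{120})·h_4 from -\tfrac{1519}{9}x_2^{2} + \tfrac{6440}{9}x_2 - 756 → \tfrac{152649}{440}x_2 - \tfrac{152649}{220}
  leading term x_2: no divisor's leading term divides it; move \tfrac{152649}{440}x_2 to the remainder.
  leading term 1: no divisor's leading term divides it; move -\tfrac{152649}{220} to the remainder.
  remainder \tfrac{152649}{440}x_2 - \tfrac{152649}{220} ≠ 0; add h_5 = \tfrac{152649}{440}x_2 - \tfrac{152649}{220} to the basis.

The other S-polynomials (S(f_2,f_3), S(f_1,h_4), S(f_2,h_4), S(f_3,h_4), S(f_1,h_5), S(f_2,h_5), S(f_3,h_5), S(h_4,h_5)) all reduce to 0 modulo the current basis, so we have a Gröbner basis.
Inter-reduce: drop elements whose leading term is divisible by another's, tail-reduce, and make monic.
Reduced Gröbner basis: {x_1 + 1, x_2 - 2}.
Label its elements g_1 = x_1 + 1, g_2 = x_2 - 2.

Reduce p = x_1^{2} - \tfrac{5}{4}x_1x_2 - 9x_1 + 2x_2^{2} - 6x_2 - \tfrac{9}{2} modulo G:
  leading term x_1^{2}: subtract (x_1)·g_1 from x_1^{2} - \tfrac{5}{4}x_1x_2 - 9x_1 + 2x_2^{2} - 6x_2 - \tfrac{9}{2} → -\tfrac{5}{4}x_1x_2 - 10x_1 + 2x_2^{2} - 6x_2 - \tfrac{9}{2}
  leading term x_1x_2: subtract (-\tfrac{5}{4}x_2)·g_1 from -\tfrac{5}{4}x_1x_2 - 10x_1 + 2x_2^{2} - 6x_2 - \tfrac{9}{2} → -10x_1 + 2x_2^{2} - \tfrac{19}{4}x_2 - \tfrac{9}{2}
  leading term x_1: subtract (-10)·g_1 from -10x_1 + 2x_2^{2} - \tfrac{19}{4}x_2 - \tfrac{9}{2} → 2x_2^{2} - \tfrac{19}{4}x_2 + \tfrac{11}{2}
  leading term x_2^{2}: subtract (2x_2)·g_2 from 2x_2^{2} - \tfrac{19}{4}x_2 + \tfrac{11}{2} → -\tfrac{3}{4}x_2 + \tfrac{11}{2}
  leading term x_2: subtract (-\tfrac{3}{4})·g_2 from -\tfrac{3}{4}x_2 + \tfrac{11}{2} → 4
  leading term 1: no divisor's leading term divides it; move 4 to the remainder.
  normal form = 4.
The normal form is nonzero, so p ∉ I. Since p minus its normal form lies in I, I + (p) = I + (r) where r = 4; decide whether this ideal is the whole ring.
Here r = 4 is a nonzero constant, hence a unit: 1 ∈ I + (p), the Gröbner basis of I + (p) is {1}, and the enlarged system has no common solution — adjoining p is inconsistent.

Ideal membership is decidable via reduction modulo a Gröbner basis.

Adjoining x_1^{2} - \tfrac{5}{4}x_1x_2 - 9x_1 + 2x_2^{2} - 6x_2 - \tfrac{9}{2} makes the ideal the whole ring: the system is inconsistent.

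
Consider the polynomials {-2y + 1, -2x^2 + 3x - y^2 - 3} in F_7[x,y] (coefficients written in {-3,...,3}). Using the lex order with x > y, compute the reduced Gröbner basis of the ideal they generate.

G = {x^2 + 2x - 1, y + 3}

Buchberger's algorithm terminates because the ascending chain of leading-term ideals stabilizes.

f_1 = -2y + 1, LT = y.
f_2 = -2x^2 + 3x - y^2 - 3, LT = x^2.

The S-polynomials (S(f_1,f_2)) all reduce to 0 modulo the current basis, so we have a Gröbner basis.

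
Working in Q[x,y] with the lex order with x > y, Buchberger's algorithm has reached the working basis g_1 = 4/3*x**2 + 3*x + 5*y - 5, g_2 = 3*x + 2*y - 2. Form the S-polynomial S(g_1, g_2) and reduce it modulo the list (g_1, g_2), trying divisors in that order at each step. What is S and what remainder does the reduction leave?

S(g_1, g_2) = -2/3*x*y + 35/12*x + 15/4*y - 15/4; remainder on division = 4/9*y**2 + 49/36*y - 65/36.

lcm(LM(g_1), LM(g_2)) = x**2.
S = (lcm/LT(g_1))·g_1 − (lcm/LT(g_2))·g_2 = -2/3*x*y + 35/12*x + 15/4*y - 15/4.
Reduce S modulo (g_1, g_2) in that order:
  leading term x*y: subtract (-2/9*y)·g_2 from -2/3*x*y + 35/12*x + 15/4*y - 15/4 → 35/12*x + 4/9*y**2 + 119/36*y - 15/4
  leading term x: subtract (35/36)·g_2 from 35/12*x + 4/9*y**2 + 119/36*y - 15/4 → 4/9*y**2 + 49/36*y - 65/36
  leading term y**2: no divisor's leading term divides it; move 4/9*y**2 to the remainder.
  leading term y: no divisor's leading term divides it; move 49/36*y to the remainder.
  leading term 1: no divisor's leading term divides it; move -65/36 to the remainder.
The remainder 4/9*y**2 + 49/36*y - 65/36 is nonzero, so it would be added as the next basis element.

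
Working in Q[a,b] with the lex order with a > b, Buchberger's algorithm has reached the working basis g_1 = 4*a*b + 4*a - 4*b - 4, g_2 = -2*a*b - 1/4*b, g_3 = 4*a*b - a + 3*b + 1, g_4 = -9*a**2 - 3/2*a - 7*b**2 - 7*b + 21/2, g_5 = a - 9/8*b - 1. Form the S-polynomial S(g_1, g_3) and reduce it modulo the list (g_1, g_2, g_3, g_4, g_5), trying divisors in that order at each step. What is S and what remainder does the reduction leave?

lcm(LM(g_1), LM(g_3)) = a*b.
S = (lcm/LT(g_1))·g_1 − (lcm/LT(g_3))·g_3 = 5/4*a - 7/4*b - 5/4.
Reduce S modulo (g_1, g_2, g_3, g_4, g_5) in that order:
  leading term a: subtract (5/4)·g_5 from 5/4*a - 7/4*b - 5/4 → -11/32*b
  leading term b: no divisor's leading term divides it; move -11/32*b to the remainder.
The remainder -11/32*b is nonzero, so it would be added as the next basis element.

S(g_1, g_3) = 5/4*a - 7/4*b - 5/4; remainder on division = -11/32*b.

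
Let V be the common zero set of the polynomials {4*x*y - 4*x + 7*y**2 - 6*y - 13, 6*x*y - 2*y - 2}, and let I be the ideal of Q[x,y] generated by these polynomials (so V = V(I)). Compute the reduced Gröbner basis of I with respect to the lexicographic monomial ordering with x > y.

G = {x - 7/4*y**2 + 7/6*y + 35/12, y**3 - 2/3*y**2 - 13/7*y - 4/21}

Buchberger's algorithm terminates because the ascending chain of leading-term ideals stabilizes.

f_1 = 4*x*y - 4*x + 7*y**2 - 6*y - 13, LT = x*y.
f_2 = 6*x*y - 2*y - 2, LT = x*y.

S(f_1,f_2): lcm = x*y. S = -x + 7/4*y**2 - 7/6*y - 35/12.
  leading term x: no divisor's leading term divides it; move -x to the remainder.
  leading term y**2: no divisor's leading term divides it; move 7/4*y**2 to the remainder.
  leading term y: no divisor's leading term divides it; move -7/6*y to the remainder.
  leading term 1: no divisor's leading term divides it; move -35/12 to the remainder.
  remainder -x + 7/4*y**2 - 7/6*y - 35/12 ≠ 0; add g_3 = -x + 7/4*y**2 - 7/6*y - 35/12 to the basis.

S(f_1,g_3): lcm = x*y. S = -x + 7/4*y**3 + 7/12*y**2 - 53/12*y - 13/4.
  leading term x: subtract (1)·g_3 from -x + 7/4*y**3 + 7/12*y**2 - 53/12*y - 13/4 → 7/4*y**3 - 7/6*y**2 - 13/4*y - 1/3
  leading term y**3: no divisor's leading term divides it; move 7/4*y**3 to the remainder.
  leading term y**2: no divisor's leading term divides it; move -7/6*y**2 to the remainder.
  leading term y: no divisor's leading term divides it; move -13/4*y to the remainder.
  leading term 1: no divisor's leading term divides it; move -1/3 to the remainder.
  remainder 7/4*y**3 - 7/6*y**2 - 13/4*y - 1/3 ≠ 0; add g_4 = 7/4*y**3 - 7/6*y**2 - 13/4*y - 1/3 to the basis.

The other S-polynomials (S(f_2,g_3), S(f_1,g_4), S(f_2,g_4), S(g_3,g_4)) all reduce to 0 modulo the current basis, so we have a Gröbner basis.
Inter-reduce: drop elements whose leading term is divisible by another's, tail-reduce, and make monic.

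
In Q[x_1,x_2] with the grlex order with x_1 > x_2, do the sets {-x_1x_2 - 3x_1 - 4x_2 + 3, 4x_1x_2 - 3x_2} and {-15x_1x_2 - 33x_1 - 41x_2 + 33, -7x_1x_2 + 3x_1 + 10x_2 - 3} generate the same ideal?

Equality of ideals is decidable: compute both reduced Gröbner bases (unique for the ordering) and check whether they agree.
Buchberger on the first generating set:
f_1 = -x_1x_2 - 3x_1 - 4x_2 + 3, LT = x_1x_2.
f_2 = 4x_1x_2 - 3x_2, LT = x_1x_2.

S(f_1,f_2): lcm = x_1x_2. S = 3x_1 + 19/4x_2 - 3.
  leading term x_1: no divisor's leading term divides it; move 3x_1 to the remainder.
  leading term x_2: no divisor's leading term divides it; move 19/4x_2 to the remainder.
  leading term 1: no divisor's leading term divides it; move -3 to the remainder.
  remainder 3x_1 + 19/4x_2 - 3 ≠ 0; add g_3 = 3x_1 + 19/4x_2 - 3 to the basis.

S(f_1,g_3): lcm = x_1x_2. S = -19/12x_2^2 + 3x_1 + 5x_2 - 3.
  leading term x_2^2: no divisor's leading term divides it; move -19/12x_2^2 to the remainder.
  leading term x_1: subtract (1)·g_3 from 3x_1 + 5x_2 - 3 → 1/4x_2
  leading term x_2: no divisor's leading term divides it; move 1/4x_2 to the remainder.
  remainder -19/12x_2^2 + 1/4x_2 ≠ 0; add g_4 = -19/12x_2^2 + 1/4x_2 to the basis.

The other S-polynomials (S(f_2,g_3), S(f_1,g_4), S(f_2,g_4), S(g_3,g_4)) all reduce to 0 modulo the current basis, so we have a Gröbner basis.
Inter-reduce: drop elements whose leading term is divisible by another's, tail-reduce, and make monic.
Reduced Gröbner basis: {x_2^2 - 3/19x_2, x_1 + 19/12x_2 - 1}.

Buchberger on the second generating set:
h_1 = -15x_1x_2 - 33x_1 - 41x_2 + 33, LT = x_1x_2.
h_2 = -7x_1x_2 + 3x_1 + 10x_2 - 3, LT = x_1x_2.

S(h_1,h_2): lcm = x_1x_2. S = 92/35x_1 + 437/105x_2 - 92/35.
  leading term x_1: no divisor's leading term divides it; move 92/35x_1 to the remainder.
  leading term x_2: no divisor's leading term divides it; move 437/105x_2 to the remainder.
  leading term 1: no divisor's leading term divides it; move -92/35 to the remainder.
  remainder 92/35x_1 + 437/105x_2 - 92/35 ≠ 0; add k_3 = 92/35x_1 + 437/105x_2 - 92/35 to the basis.

S(h_1,k_3): lcm = x_1x_2. S = -19/12x_2^2 + 11/5x_1 + 56/15x_2 - 11/5.
  leading term x_2^2: no divisor's leading term divides it; move -19/12x_2^2 to the remainder.
  leading term x_1: subtract (77/92)·k_3 from 11/5x_1 + 56/15x_2 - 11/5 → 1/4x_2
  leading term x_2: no divisor's leading term divides it; move 1/4x_2 to the remainder.
  remainder -19/12x_2^2 + 1/4x_2 ≠ 0; add k_4 = -19/12x_2^2 + 1/4x_2 to the basis.

The other S-polynomials (S(h_2,k_3), S(h_1,k_4), S(h_2,k_4), S(k_3,k_4)) all reduce to 0 modulo the current basis, so we have a Gröbner basis.
Inter-reduce: drop elements whose leading term is divisible by another's, tail-reduce, and make monic.
Reduced Gröbner basis: {x_2^2 - 3/19x_2, x_1 + 19/12x_2 - 1}.

The two bases agree; hence the ideals are identical.

Yes, the ideals are equal.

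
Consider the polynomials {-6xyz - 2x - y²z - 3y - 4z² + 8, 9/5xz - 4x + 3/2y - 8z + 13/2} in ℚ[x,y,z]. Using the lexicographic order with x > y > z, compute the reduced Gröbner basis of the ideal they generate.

G = {xy + 3/20x + 3/40y²z - ⅜y² + 2yz - 7/5y + 3/10z² - ⅗, xz - 20/9x + ⅚y - 40/9z + 65/18, y²z² - 65/9y²z + 80/3yz² - 56/3yz - 25/3y + 4z³ - 80/9z² + 8/9z + 95/9}

The reduced Gröbner basis is the canonical form of the ideal for this ordering.

f_1 = -6xyz - 2x - y²z - 3y - 4z² + 8, LT = xyz.
f_2 = 9/5xz - 4x + 3/2y - 8z + 13/2, LT = xz.

S(f_1,f_2): lcm = xyz. S = 20/9xy + ⅓x + ⅙y²z - ⅚y² + 40/9yz - 28/9y + ⅔z² - 4/3.
  leading term xy: no divisor's leading term divides it; move 20/9xy to the remainder.
  leading term x: no divisor's leading term divides it; move ⅓x to the remainder.
  leading term y²z: no divisor's leading term divides it; move ⅙y²z to the remainder.
  leading term y²: no divisor's leading term divides it; move -⅚y² to the remainder.
  leading term yz: no divisor's leading term divides it; move 40/9yz to the remainder.
  leading term y: no divisor's leading term divides it; move -28/9y to the remainder.
  leading term z²: no divisor's leading term divides it; move ⅔z² to the remainder.
  leading term 1: no divisor's leading term divides it; move -4/3 to the remainder.
  remainder 20/9xy + ⅓x + ⅙y²z - ⅚y² + 40/9yz - 28/9y + ⅔z² - 4/3 ≠ 0; add g_3 = 20/9xy + ⅓x + ⅙y²z - ⅚y² + 40/9yz - 28/9y + ⅔z² - 4/3 to the basis.

S(f_1,g_3): lcm = xyz. S = -3/20xz + ⅓x - 3/40y²z² + 13/24y²z - 2yz² + 7/5yz + ½y - 3/10z³ + ⅔z² + ⅗z - 4/3.
  leading term xz: subtract (-1/12)·f_2 from -3/20xz + ⅓x - 3/40y²z² + 13/24y²z - 2yz² + 7/5yz + ½y - 3/10z³ + ⅔z² + ⅗z - 4/3 → -3/40y²z² + 13/24y²z - 2yz² + 7/5yz + ⅝y - 3/10z³ + ⅔z² - 1/15z - 19/24
  leading term y²z²: no divisor's leading term divides it; move -3/40y²z² to the remainder.
  leading term y²z: no divisor's leading term divides it; move 13/24y²z to the remainder.
  leading term yz²: no divisor's leading term divides it; move -2yz² to the remainder.
  leading term yz: no divisor's leading term divides it; move 7/5yz to the remainder.
  leading term y: no divisor's leading term divides it; move ⅝y to the remainder.
  leading term z³: no divisor's leading term divides it; move -3/10z³ to the remainder.
  leading term z²: no divisor's leading term divides it; move ⅔z² to the remainder.
  leading term z: no divisor's leading term divides it; move -1/15z to the remainder.
  leading term 1: no divisor's leading term divides it; move -19/24 to the remainder.
  remainder -3/40y²z² + 13/24y²z - 2yz² + 7/5yz + ⅝y - 3/10z³ + ⅔z² - 1/15z - 19/24 ≠ 0; add g_4 = -3/40y²z² + 13/24y²z - 2yz² + 7/5yz + ⅝y - 3/10z³ + ⅔z² - 1/15z - 19/24 to the basis.

The other S-polynomials (S(f_2,g_3), S(f_1,g_4), S(f_2,g_4), S(g_3,g_4)) all reduce to 0 modulo the current basis, so we have a Gröbner basis.
Inter-reduce: drop elements whose leading term is divisible by another's, tail-reduce, and make monic.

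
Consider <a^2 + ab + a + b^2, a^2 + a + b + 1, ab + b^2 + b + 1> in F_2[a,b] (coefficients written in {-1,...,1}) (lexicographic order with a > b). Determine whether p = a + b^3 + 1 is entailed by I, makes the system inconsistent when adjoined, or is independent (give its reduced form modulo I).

First compute the reduced Gröbner basis of I by Buchberger's algorithm.
f_1 = a^2 + ab + a + b^2, LT = a^2.
f_2 = a^2 + a + b + 1, LT = a^2.
f_3 = ab + b^2 + b + 1, LT = ab.

S(f_1,f_3): lcm = a^2b. S = a + b^3.
  leading term a: no divisor's leading term divides it; move a to the remainder.
  leading term b^3: no divisor's leading term divides it; move b^3 to the remainder.
  remainder a + b^3 ≠ 0; add h_4 = a + b^3 to the basis.

S(f_1,h_4): lcm = a^2. S = ab^3 + ab + a + b^2.
  leading term ab^3: subtract (b^2)·f_3 from ab^3 + ab + a + b^2 → ab + a + b^4 + b^3
  leading term ab: subtract (1)·f_3 from ab + a + b^4 + b^3 → a + b^4 + b^3 + b^2 + b + 1
  leading term a: subtract (1)·h_4 from a + b^4 + b^3 + b^2 + b + 1 → b^4 + b^2 + b + 1
  leading term b^4: no divisor's leading term divides it; move b^4 to the remainder.
  leading term b^2: no divisor's leading term divides it; move b^2 to the remainder.
  leading term b: no divisor's leading term divides it; move b to the remainder.
  leading term 1: no divisor's leading term divides it; move 1 to the remainder.
  remainder b^4 + b^2 + b + 1 ≠ 0; add h_5 = b^4 + b^2 + b + 1 to the basis.

The other S-polynomials (S(f_1,f_2), S(f_2,f_3), S(f_2,h_4), S(f_3,h_4), S(f_1,h_5), S(f_2,h_5), S(f_3,h_5), S(h_4,h_5)) all reduce to 0 modulo the current basis, so we have a Gröbner basis.
Inter-reduce: drop elements whose leading term is divisible by another's, tail-reduce, and make monic.
Reduced Gröbner basis: {a + b^3, b^4 + b^2 + b + 1}.
Label its elements g_1 = a + b^3, g_2 = b^4 + b^2 + b + 1.

Reduce p = a + b^3 + 1 modulo G:
  leading term a: subtract (1)·g_1 from a + b^3 + 1 → 1
  leading term 1: no divisor's leading term divides it; move 1 to the remainder.
  normal form = 1.
The normal form is nonzero, so p ∉ I. Since p minus its normal form lies in I, I + (p) = I + (r) where r = 1; decide whether this ideal is the whole ring.
Here r = 1 is a nonzero constant, hence a unit: 1 ∈ I + (p), the Gröbner basis of I + (p) is {1}, and the enlarged system has no common solution — adjoining p is inconsistent.

Ideal membership is decidable via reduction modulo a Gröbner basis.

Adjoining a + b^3 + 1 makes the ideal the whole ring: the system is inconsistent.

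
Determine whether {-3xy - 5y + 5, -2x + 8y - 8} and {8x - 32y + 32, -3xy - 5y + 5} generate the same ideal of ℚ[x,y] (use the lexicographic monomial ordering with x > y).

Since reduced Gröbner bases are canonical representatives of ideals under a given ordering, it suffices to compute and compare them.
Buchberger on the first generating set:
f_1 = -3xy - 5y + 5, LT = xy.
f_2 = -2x + 8y - 8, LT = x.

S(f_1,f_2): lcm = xy. S = 4y² - 7/3y - 5/3.
  leading term y²: no divisor's leading term divides it; move 4y² to the remainder.
  leading term y: no divisor's leading term divides it; move -7/3y to the remainder.
  leading term 1: no divisor's leading term divides it; move -5/3 to the remainder.
  remainder 4y² - 7/3y - 5/3 ≠ 0; add g_3 = 4y² - 7/3y - 5/3 to the basis.

S(f_1,g_3): lcm = xy². S = 7/12xy + 5/12x + 5/3y² - 5/3y.
  leading term xy: subtract (-7/36)·f_1 from 7/12xy + 5/12x + 5/3y² - 5/3y → 5/12x + 5/3y² - 95/36y + 35/36
  leading term x: subtract (-5/24)·f_2 from 5/12x + 5/3y² - 95/36y + 35/36 → 5/3y² - 35/36y - 25/36
  leading term y²: subtract (5/12)·g_3 from 5/3y² - 35/36y - 25/36 → 0
  remainder 0.

S(f_2,g_3): leading monomials are coprime, so the S-polynomial reduces to 0 (Buchberger's first criterion).
Every S-polynomial of the final basis reduces to 0, so we have a Gröbner basis.
Inter-reduce: drop elements whose leading term is divisible by another's, tail-reduce, and make monic.
Reduced Gröbner basis: {x - 4y + 4, y² - 7/12y - 5/12}.

Buchberger on the second generating set:
h_1 = 8x - 32y + 32, LT = x.
h_2 = -3xy - 5y + 5, LT = xy.

S(h_1,h_2): lcm = xy. S = -4y² + 7/3y + 5/3.
  leading term y²: no divisor's leading term divides it; move -4y² to the remainder.
  leading term y: no divisor's leading term divides it; move 7/3y to the remainder.
  leading term 1: no divisor's leading term divides it; move 5/3 to the remainder.
  remainder -4y² + 7/3y + 5/3 ≠ 0; add k_3 = -4y² + 7/3y + 5/3 to the basis.

S(h_1,k_3): leading monomials are coprime, so the S-polynomial reduces to 0 (Buchberger's first criterion).
S(h_2,k_3): lcm = xy². S = 7/12xy + 5/12x + 5/3y² - 5/3y.
  leading term xy: subtract (7/96y)·h_1 from 7/12xy + 5/12x + 5/3y² - 5/3y → 5/12x + 4y² - 4y
  leading term x: subtract (5/96)·h_1 from 5/12x + 4y² - 4y → 4y² - 7/3y - 5/3
  leading term y²: subtract (-1)·k_3 from 4y² - 7/3y - 5/3 → 0
  remainder 0.

Every S-polynomial of the final basis reduces to 0, so we have a Gröbner basis.
Inter-reduce: drop elements whose leading term is divisible by another's, tail-reduce, and make monic.
Reduced Gröbner basis: {x - 4y + 4, y² - 7/12y - 5/12}.

Same reduced basis, so the two generating sets span the same ideal.

Yes, the ideals are equal.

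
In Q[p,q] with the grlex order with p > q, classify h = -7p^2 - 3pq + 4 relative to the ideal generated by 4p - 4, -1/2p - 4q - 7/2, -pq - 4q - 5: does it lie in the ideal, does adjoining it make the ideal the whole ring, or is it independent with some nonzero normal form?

-7p^2 - 3pq + 4 lies in I (it reduces to 0).

First compute the reduced Gröbner basis of I by Buchberger's algorithm.
f_1 = 4p - 4, LT = p.
f_2 = -1/2p - 4q - 7/2, LT = p.
f_3 = -pq - 4q - 5, LT = pq.

S(f_1,f_2): lcm = p. S = -8q - 8.
  reduce S modulo (f_1, f_2, f_3):
  remainder -8q - 8 ≠ 0; add k_4 = -8q - 8 to the basis.

The other S-polynomials (S(f_1,f_3), S(f_2,f_3), S(f_1,k_4), S(f_2,k_4), S(f_3,k_4)) all reduce to 0 modulo the current basis, so we have a Gröbner basis.
Inter-reduce: drop elements whose leading term is divisible by another's, tail-reduce, and make monic.
Reduced Gröbner basis: {p - 1, q + 1}.
Label its elements g_1 = p - 1, g_2 = q + 1.

Reduce h = -7p^2 - 3pq + 4 modulo G:
  leading term p^2: subtract (-7p)·g_1 from -7p^2 - 3pq + 4 → -3pq - 7p + 4
  leading term pq: subtract (-3q)·g_1 from -3pq - 7p + 4 → -7p - 3q + 4
  leading term p: subtract (-7)·g_1 from -7p - 3q + 4 → -3q - 3
  leading term q: subtract (-3)·g_2 from -3q - 3 → 0
  normal form = 0.
Since the normal form is 0, h ∈ I.

Ideal membership is decidable via reduction modulo a Gröbner basis.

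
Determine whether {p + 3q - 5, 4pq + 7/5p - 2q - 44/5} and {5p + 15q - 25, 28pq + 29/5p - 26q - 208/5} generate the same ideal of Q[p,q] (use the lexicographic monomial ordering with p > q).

Yes, the ideals are equal.

For a fixed monomial order, each ideal has a unique reduced Gröbner basis; comparing bases decides equality.
Buchberger on the first generating set:
f_1 = p + 3q - 5, LT = p.
f_2 = 4pq + 7/5p - 2q - 44/5, LT = pq.

S(f_1,f_2): lcm = pq. S = -7/20p + 3q^2 - 9/2q + 11/5.
  leading term p: subtract (-7/20)·f_1 from -7/20p + 3q^2 - 9/2q + 11/5 → 3q^2 - 69/20q + 9/20
  leading term q^2: no divisor's leading term divides it; move 3q^2 to the remainder.
  leading term q: no divisor's leading term divides it; move -69/20q to the remainder.
  leading term 1: no divisor's leading term divides it; move 9/20 to the remainder.
  remainder 3q^2 - 69/20q + 9/20 ≠ 0; add g_3 = 3q^2 - 69/20q + 9/20 to the basis.

The other S-polynomials (S(f_1,g_3), S(f_2,g_3)) all reduce to 0 modulo the current basis, so we have a Gröbner basis.
Inter-reduce: drop elements whose leading term is divisible by another's, tail-reduce, and make monic.
Reduced Gröbner basis: {p + 3q - 5, q^2 - 23/20q + 3/20}.

Buchberger on the second generating set:
h_1 = 5p + 15q - 25, LT = p.
h_2 = 28pq + 29/5p - 26q - 208/5, LT = pq.

S(h_1,h_2): lcm = pq. S = -29/140p + 3q^2 - 57/14q + 52/35.
  leading term p: subtract (-29/700)·h_1 from -29/140p + 3q^2 - 57/14q + 52/35 → 3q^2 - 69/20q + 9/20
  leading term q^2: no divisor's leading term divides it; move 3q^2 to the remainder.
  leading term q: no divisor's leading term divides it; move -69/20q to the remainder.
  leading term 1: no divisor's leading term divides it; move 9/20 to the remainder.
  remainder 3q^2 - 69/20q + 9/20 ≠ 0; add k_3 = 3q^2 - 69/20q + 9/20 to the basis.

The other S-polynomials (S(h_1,k_3), S(h_2,k_3)) all reduce to 0 modulo the current basis, so we have a Gröbner basis.
Inter-reduce: drop elements whose leading term is divisible by another's, tail-reduce, and make monic.
Reduced Gröbner basis: {p + 3q - 5, q^2 - 23/20q + 3/20}.

Same reduced basis, so the two generating sets span the same ideal.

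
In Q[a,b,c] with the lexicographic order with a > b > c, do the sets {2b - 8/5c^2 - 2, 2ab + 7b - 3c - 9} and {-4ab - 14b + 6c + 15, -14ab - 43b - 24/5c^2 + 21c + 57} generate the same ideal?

No, the ideals differ.

Two ideals are equal iff their reduced Gröbner bases coincide (the reduced basis is unique for a fixed ordering).
Buchberger on the first generating set:
f_1 = 2b - 8/5c^2 - 2, LT = b.
f_2 = 2ab + 7b - 3c - 9, LT = ab.

S(f_1,f_2): lcm = ab. S = -4/5ac^2 - a - 7/2b + 3/2c + 9/2.
  leading term ac^2: no divisor's leading term divides it; move -4/5ac^2 to the remainder.
  leading term a: no divisor's leading term divides it; move -a to the remainder.
  leading term b: subtract (-7/4)·f_1 from -7/2b + 3/2c + 9/2 → -14/5c^2 + 3/2c + 1
  leading term c^2: no divisor's leading term divides it; move -14/5c^2 to the remainder.
  leading term c: no divisor's leading term divides it; move 3/2c to the remainder.
  leading term 1: no divisor's leading term divides it; move 1 to the remainder.
  remainder -4/5ac^2 - a - 14/5c^2 + 3/2c + 1 ≠ 0; add g_3 = -4/5ac^2 - a - 14/5c^2 + 3/2c + 1 to the basis.

The other S-polynomials (S(f_1,g_3), S(f_2,g_3)) all reduce to 0 modulo the current basis, so we have a Gröbner basis.
Inter-reduce: drop elements whose leading term is divisible by another's, tail-reduce, and make monic.
Reduced Gröbner basis: {ac^2 + 5/4a + 7/2c^2 - 15/8c - 5/4, b - 4/5c^2 - 1}.

Buchberger on the second generating set:
h_1 = -4ab - 14b + 6c + 15, LT = ab.
h_2 = -14ab - 43b - 24/5c^2 + 21c + 57, LT = ab.

S(h_1,h_2): lcm = ab. S = 3/7b - 12/35c^2 + 9/28.
  leading term b: no divisor's leading term divides it; move 3/7b to the remainder.
  leading term c^2: no divisor's leading term divides it; move -12/35c^2 to the remainder.
  leading term 1: no divisor's leading term divides it; move 9/28 to the remainder.
  remainder 3/7b - 12/35c^2 + 9/28 ≠ 0; add k_3 = 3/7b - 12/35c^2 + 9/28 to the basis.

S(h_1,k_3): lcm = ab. S = 4/5ac^2 - 3/4a + 7/2b - 3/2c - 15/4.
  leading term ac^2: no divisor's leading term divides it; move 4/5ac^2 to the remainder.
  leading term a: no divisor's leading term divides it; move -3/4a to the remainder.
  leading term b: subtract (49/6)·k_3 from 7/2b - 3/2c - 15/4 → 14/5c^2 - 3/2c - 51/8
  leading term c^2: no divisor's leading term divides it; move 14/5c^2 to the remainder.
  leading term c: no divisor's leading term divides it; move -3/2c to the remainder.
  leading term 1: no divisor's leading term divides it; move -51/8 to the remainder.
  remainder 4/5ac^2 - 3/4a + 14/5c^2 - 3/2c - 51/8 ≠ 0; add k_4 = 4/5ac^2 - 3/4a + 14/5c^2 - 3/2c - 51/8 to the basis.

The other S-polynomials (S(h_2,k_3), S(h_1,k_4), S(h_2,k_4), S(k_3,k_4)) all reduce to 0 modulo the current basis, so we have a Gröbner basis.
Inter-reduce: drop elements whose leading term is divisible by another's, tail-reduce, and make monic.
Reduced Gröbner basis: {ac^2 - 15/16a + 7/2c^2 - 15/8c - 255/32, b - 4/5c^2 + 3/4}.

The bases are distinct; the ideals are different.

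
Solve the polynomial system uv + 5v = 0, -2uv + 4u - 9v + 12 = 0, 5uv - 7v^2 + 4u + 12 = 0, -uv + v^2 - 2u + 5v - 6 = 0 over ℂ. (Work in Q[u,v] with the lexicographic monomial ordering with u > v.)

{(-3, 0)}

Compute a lex Gröbner basis by Buchberger's algorithm.
f_1 = uv + 5v, LT = uv.
f_2 = -2uv + 4u - 9v + 12, LT = uv.
f_3 = 5uv + 4u - 7v^2 + 12, LT = uv.
f_4 = -uv - 2u + v^2 + 5v - 6, LT = uv.

S(f_1,f_2): lcm = uv. S = 2u + 1/2v + 6.
  leading term u: no divisor's leading term divides it; move 2u to the remainder.
  leading term v: no divisor's leading term divides it; move 1/2v to the remainder.
  leading term 1: no divisor's leading term divides it; move 6 to the remainder.
  remainder 2u + 1/2v + 6 ≠ 0; add h_5 = 2u + 1/2v + 6 to the basis.

S(f_1,f_3): lcm = uv. S = -4/5u + 7/5v^2 + 5v - 12/5.
  leading term u: subtract (-2/5)·h_5 from -4/5u + 7/5v^2 + 5v - 12/5 → 7/5v^2 + 26/5v
  leading term v^2: no divisor's leading term divides it; move 7/5v^2 to the remainder.
  leading term v: no divisor's leading term divides it; move 26/5v to the remainder.
  remainder 7/5v^2 + 26/5v ≠ 0; add h_6 = 7/5v^2 + 26/5v to the basis.

S(f_1,f_4): lcm = uv. S = -2u + v^2 + 10v - 6.
  leading term u: subtract (-1)·h_5 from -2u + v^2 + 10v - 6 → v^2 + 21/2v
  leading term v^2: subtract (5/7)·h_6 from v^2 + 21/2v → 95/14v
  leading term v: no divisor's leading term divides it; move 95/14v to the remainder.
  remainder 95/14v ≠ 0; add h_7 = 95/14v to the basis.

The other S-polynomials (S(f_2,f_3), S(f_2,f_4), S(f_3,f_4), S(f_1,h_5), S(f_2,h_5), S(f_3,h_5), S(f_4,h_5), S(f_1,h_6), S(f_2,h_6), S(f_3,h_6), S(f_4,h_6), S(h_5,h_6), S(f_1,h_7), S(f_2,h_7), S(f_3,h_7), S(f_4,h_7), S(h_5,h_7), S(h_6,h_7)) all reduce to 0 modulo the current basis, so we have a Gröbner basis.
Inter-reduce: drop elements whose leading term is divisible by another's, tail-reduce, and make monic.
Reduced Gröbner basis: {u + 3, v}.

Elimination: the polynomial v lies in the elimination ideal for v, so v ∈ {0}. For each such v, the remaining basis elements (now univariate) give the rest of the solution.
  v = 0: the earlier basis element becomes u + 3 = 0, giving u = -3 — point (-3, 0).
Check: every point annihilates each of the original generators.
This is the nonlinear analogue of row-reducing a linear system.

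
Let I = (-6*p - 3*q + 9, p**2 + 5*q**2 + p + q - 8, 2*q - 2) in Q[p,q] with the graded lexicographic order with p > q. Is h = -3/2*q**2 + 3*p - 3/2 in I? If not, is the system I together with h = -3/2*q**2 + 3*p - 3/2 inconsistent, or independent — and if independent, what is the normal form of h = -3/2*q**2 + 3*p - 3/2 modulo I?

First compute the reduced Gröbner basis of I by Buchberger's algorithm.
f_1 = -6*p - 3*q + 9, LT = p.
f_2 = p**2 + 5*q**2 + p + q - 8, LT = p**2.
f_3 = 2*q - 2, LT = q.

The S-polynomials (S(f_1,f_2), S(f_1,f_3), S(f_2,f_3)) all reduce to 0 modulo the current basis, so we have a Gröbner basis.
Inter-reduce: drop elements whose leading term is divisible by another's, tail-reduce, and make monic.
Reduced Gröbner basis: {p - 1, q - 1}.
Label its elements g_1 = p - 1, g_2 = q - 1.

Reduce h = -3/2*q**2 + 3*p - 3/2 modulo G:
  leading term q**2: subtract (-3/2*q)·g_2 from -3/2*q**2 + 3*p - 3/2 → 3*p - 3/2*q - 3/2
  leading term p: subtract (3)·g_1 from 3*p - 3/2*q - 3/2 → -3/2*q + 3/2
  leading term q: subtract (-3/2)·g_2 from -3/2*q + 3/2 → 0
  normal form = 0.
Since the normal form is 0, h ∈ I.

The remainder on division by a Gröbner basis is unique — it is the normal form.

-3/2*q**2 + 3*p - 3/2 lies in I (it reduces to 0).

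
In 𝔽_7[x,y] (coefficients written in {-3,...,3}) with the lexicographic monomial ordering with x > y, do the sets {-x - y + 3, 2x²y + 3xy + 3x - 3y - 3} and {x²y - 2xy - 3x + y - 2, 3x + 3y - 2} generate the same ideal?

Equality of ideals is decidable: compute both reduced Gröbner bases (unique for the ordering) and check whether they agree.
Buchberger on the first generating set:
f_1 = -x - y + 3, LT = x.
f_2 = 2x²y + 3xy + 3x - 3y - 3, LT = x²y.

S(f_1,f_2): lcm = x²y. S = xy² - xy + 2x - 2y - 2.
  leading term xy²: subtract (-y²)·f_1 from xy² - xy + 2x - 2y - 2 → -xy + 2x - y³ + 3y² - 2y - 2
  leading term xy: subtract (y)·f_1 from -xy + 2x - y³ + 3y² - 2y - 2 → 2x - y³ - 3y² + 2y - 2
  leading term x: subtract (-2)·f_1 from 2x - y³ - 3y² + 2y - 2 → -y³ - 3y² - 3
  leading term y³: no divisor's leading term divides it; move -y³ to the remainder.
  leading term y²: no divisor's leading term divides it; move -3y² to the remainder.
  leading term 1: no divisor's leading term divides it; move -3 to the remainder.
  remainder -y³ - 3y² - 3 ≠ 0; add g_3 = -y³ - 3y² - 3 to the basis.

The other S-polynomials (S(f_1,g_3), S(f_2,g_3)) all reduce to 0 modulo the current basis, so we have a Gröbner basis.
Inter-reduce: drop elements whose leading term is divisible by another's, tail-reduce, and make monic.
Reduced Gröbner basis: {x + y - 3, y³ + 3y² + 3}.

Buchberger on the second generating set:
h_1 = x²y - 2xy - 3x + y - 2, LT = x²y.
h_2 = 3x + 3y - 2, LT = x.

S(h_1,h_2): lcm = x²y. S = -xy² + xy - 3x + y - 2.
  leading term xy²: subtract (2y²)·h_2 from -xy² + xy - 3x + y - 2 → xy - 3x + y³ - 3y² + y - 2
  leading term xy: subtract (-2y)·h_2 from xy - 3x + y³ - 3y² + y - 2 → -3x + y³ + 3y² - 3y - 2
  leading term x: subtract (-1)·h_2 from -3x + y³ + 3y² - 3y - 2 → y³ + 3y² + 3
  leading term y³: no divisor's leading term divides it; move y³ to the remainder.
  leading term y²: no divisor's leading term divides it; move 3y² to the remainder.
  leading term 1: no divisor's leading term divides it; move 3 to the remainder.
  remainder y³ + 3y² + 3 ≠ 0; add k_3 = y³ + 3y² + 3 to the basis.

The other S-polynomials (S(h_1,k_3), S(h_2,k_3)) all reduce to 0 modulo the current basis, so we have a Gröbner basis.
Inter-reduce: drop elements whose leading term is divisible by another's, tail-reduce, and make monic.
Reduced Gröbner basis: {x + y - 3, y³ + 3y² + 3}.

These coincide, so the ideals are equal.

Yes, the ideals are equal.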